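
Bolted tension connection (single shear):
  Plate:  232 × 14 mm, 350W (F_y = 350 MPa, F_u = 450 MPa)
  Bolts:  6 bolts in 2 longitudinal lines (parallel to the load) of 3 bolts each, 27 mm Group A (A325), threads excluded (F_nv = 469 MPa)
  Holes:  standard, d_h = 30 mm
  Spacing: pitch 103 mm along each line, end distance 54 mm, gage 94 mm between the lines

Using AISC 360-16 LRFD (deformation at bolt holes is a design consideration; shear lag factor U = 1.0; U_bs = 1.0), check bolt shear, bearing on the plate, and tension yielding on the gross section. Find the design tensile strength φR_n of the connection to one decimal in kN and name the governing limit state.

1023.1 kN (gross-section yield governs)

Bolt shear: A_b = π(27)²/4 = 572.56 mm². φR_n = 0.75 × 469 × 572.56 × 6 × 1 = 1208.4 kN.
Bearing (14 mm plate, F_u = 450 MPa): end bolts L_c = 54 − 30/2 = 39, R_n = min(1.2×39×14×450, 2.4×27×14×450) = 294.84 kN/bolt; interior L_c = 103 − 30 = 73, R_n = 408.24 kN/bolt. φR_n = 0.75 × (2×294.84 + 4×408.24) = 1667.0 kN.
Tension yield (gross): A_g = 232×14 = 3248 mm². φR_n = 0.90 × 350 × 3248 = 1023.1 kN.
Governing: min(1208.4, 1667.0, 1023.1) = 1023.1 kN → gross-section yield.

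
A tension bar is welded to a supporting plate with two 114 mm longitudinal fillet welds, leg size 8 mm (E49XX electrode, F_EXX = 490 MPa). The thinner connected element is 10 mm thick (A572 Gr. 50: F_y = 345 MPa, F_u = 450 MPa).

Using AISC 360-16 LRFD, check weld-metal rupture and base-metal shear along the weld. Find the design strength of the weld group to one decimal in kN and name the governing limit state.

284.3 kN (weld metal governs)

Weld metal: throat = 0.707×8 = 5.656 mm, L = 2×114 = 228 mm. φR_n = 0.75 × 0.6 × 490 × 5.656 × 228 = 284.3 kN.
Base metal shear (10 mm plate): yield φR_n = 1.0×0.6×345×10×228 = 472.0 kN; rupture φR_n = 0.75×0.6×450×10×228 = 461.7 kN; take 461.7 kN (rupture).
Governing: min(284.3, 461.7) = 284.3 kN → weld metal.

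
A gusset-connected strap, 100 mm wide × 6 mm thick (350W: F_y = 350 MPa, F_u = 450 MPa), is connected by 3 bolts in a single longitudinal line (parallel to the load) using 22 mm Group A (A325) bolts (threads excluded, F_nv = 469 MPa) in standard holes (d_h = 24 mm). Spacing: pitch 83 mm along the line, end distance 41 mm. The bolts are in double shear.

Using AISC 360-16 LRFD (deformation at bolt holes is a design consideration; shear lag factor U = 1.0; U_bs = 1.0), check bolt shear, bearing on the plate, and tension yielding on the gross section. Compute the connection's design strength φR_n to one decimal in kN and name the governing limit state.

Bolt shear: A_b = π(22)²/4 = 380.13 mm². φR_n = 0.75 × 469 × 380.13 × 3 × 2 = 802.3 kN.
Bearing (6 mm plate, F_u = 450 MPa): end bolts L_c = 41 − 24/2 = 29, R_n = min(1.2×29×6×450, 2.4×22×6×450) = 93.96 kN/bolt; interior L_c = 83 − 24 = 59, R_n = 142.56 kN/bolt. φR_n = 0.75 × (1×93.96 + 2×142.56) = 284.3 kN.
Tension yield (gross): A_g = 100×6 = 600 mm². φR_n = 0.90 × 350 × 600 = 189.0 kN.
Governing: min(802.3, 284.3, 189.0) = 189.0 kN → gross-section yield.

189.0 kN (gross-section yield governs)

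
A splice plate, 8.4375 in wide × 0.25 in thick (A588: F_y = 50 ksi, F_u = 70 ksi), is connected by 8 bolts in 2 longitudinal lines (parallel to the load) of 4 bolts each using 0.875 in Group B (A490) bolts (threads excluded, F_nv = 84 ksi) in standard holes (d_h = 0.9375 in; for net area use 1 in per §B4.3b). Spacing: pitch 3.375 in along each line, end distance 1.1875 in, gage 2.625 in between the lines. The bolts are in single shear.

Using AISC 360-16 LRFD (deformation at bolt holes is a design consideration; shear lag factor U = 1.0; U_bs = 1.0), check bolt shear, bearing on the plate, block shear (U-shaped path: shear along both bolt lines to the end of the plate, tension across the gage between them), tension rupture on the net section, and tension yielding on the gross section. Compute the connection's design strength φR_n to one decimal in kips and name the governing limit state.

Bolt shear: A_b = π(0.875)²/4 = 0.60132 in². φR_n = 0.75 × 84 × 0.60132 × 8 × 1 = 303.1 kips.
Bearing (0.25 in plate, F_u = 70 ksi): end bolts L_c = 1.1875 − 0.9375/2 = 0.71875, R_n = min(1.2×0.71875×0.25×70, 2.4×0.875×0.25×70) = 15.094 kips/bolt; interior L_c = 3.375 − 0.9375 = 2.4375, R_n = 36.75 kips/bolt. φR_n = 0.75 × (2×15.094 + 6×36.75) = 188.0 kips.
Block shear: shear path 2×[1.1875+3×3.375] = 2×11.3125 in, A_gv = 5.6563, A_nv = 2×(11.3125 − 3.5×1)×0.25 = 3.9063 in²; tension across gage: (2.625 − 1×1)×0.25 = 0.40625 in². R_n = min(0.6×70×3.9063, 0.6×50×5.6563) + 1.0×70×0.40625 = min(164.06, 169.69) + 28.438 = 192.5 kips. φR_n = 0.75 × 192.5 = 144.4 kips.
Tension rupture (net): A_n = (8.4375 − 2×1)×0.25 = 1.6094 in² (U = 1.0, A_e = A_n). φR_n = 0.75 × 70 × 1.6094 = 84.5 kips.
Tension yield (gross): A_g = 8.4375×0.25 = 2.1094 in². φR_n = 0.90 × 50 × 2.1094 = 94.9 kips.
Governing: min(303.1, 188.0, 144.4, 84.5, 94.9) = 84.5 kips → net-section rupture.

84.5 kips (net-section rupture governs)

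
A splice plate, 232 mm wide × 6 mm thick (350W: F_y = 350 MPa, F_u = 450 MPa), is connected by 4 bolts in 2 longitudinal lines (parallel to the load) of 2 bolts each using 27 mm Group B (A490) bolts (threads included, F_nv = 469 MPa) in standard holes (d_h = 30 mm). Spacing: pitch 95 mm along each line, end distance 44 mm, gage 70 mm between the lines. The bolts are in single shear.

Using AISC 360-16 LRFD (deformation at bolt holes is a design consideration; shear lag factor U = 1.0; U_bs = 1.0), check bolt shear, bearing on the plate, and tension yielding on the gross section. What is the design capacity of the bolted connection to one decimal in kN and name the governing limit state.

Bolt shear: A_b = π(27)²/4 = 572.56 mm². φR_n = 0.75 × 469 × 572.56 × 4 × 1 = 805.6 kN.
Bearing (6 mm plate, F_u = 450 MPa): end bolts L_c = 44 − 30/2 = 29, R_n = min(1.2×29×6×450, 2.4×27×6×450) = 93.96 kN/bolt; interior L_c = 95 − 30 = 65, R_n = 174.96 kN/bolt. φR_n = 0.75 × (2×93.96 + 2×174.96) = 403.4 kN.
Tension yield (gross): A_g = 232×6 = 1392 mm². φR_n = 0.90 × 350 × 1392 = 438.5 kN.
Governing: min(805.6, 403.4, 438.5) = 403.4 kN → bearing.

403.4 kN (bearing governs)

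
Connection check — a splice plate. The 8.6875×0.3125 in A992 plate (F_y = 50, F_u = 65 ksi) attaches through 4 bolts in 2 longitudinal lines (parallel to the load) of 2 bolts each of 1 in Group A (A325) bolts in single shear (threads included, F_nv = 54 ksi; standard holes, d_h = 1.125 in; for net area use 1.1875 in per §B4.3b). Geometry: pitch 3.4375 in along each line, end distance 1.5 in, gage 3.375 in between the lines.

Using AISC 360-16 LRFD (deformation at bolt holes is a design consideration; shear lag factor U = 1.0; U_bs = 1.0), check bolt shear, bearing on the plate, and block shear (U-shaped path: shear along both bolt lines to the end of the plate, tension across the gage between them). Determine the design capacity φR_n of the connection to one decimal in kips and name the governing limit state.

91.0 kips (block shear governs)

Bolt shear: A_b = π(1)²/4 = 0.7854 in². φR_n = 0.75 × 54 × 0.7854 × 4 × 1 = 127.2 kips.
Bearing (0.3125 in plate, F_u = 65 ksi): end bolts L_c = 1.5 − 1.125/2 = 0.9375, R_n = min(1.2×0.9375×0.3125×65, 2.4×1×0.3125×65) = 22.852 kips/bolt; interior L_c = 3.4375 − 1.125 = 2.3125, R_n = 48.75 kips/bolt. φR_n = 0.75 × (2×22.852 + 2×48.75) = 107.4 kips.
Block shear: shear path 2×[1.5+1×3.4375] = 2×4.9375 in, A_gv = 3.0859, A_nv = 2×(4.9375 − 1.5×1.1875)×0.3125 = 1.9727 in²; tension across gage: (3.375 − 1×1.1875)×0.3125 = 0.68359 in². R_n = min(0.6×65×1.9727, 0.6×50×3.0859) + 1.0×65×0.68359 = min(76.935, 92.577) + 44.433 = 121.37 kips. φR_n = 0.75 × 121.37 = 91.0 kips.
Governing: min(127.2, 107.4, 91.0) = 91.0 kips → block shear.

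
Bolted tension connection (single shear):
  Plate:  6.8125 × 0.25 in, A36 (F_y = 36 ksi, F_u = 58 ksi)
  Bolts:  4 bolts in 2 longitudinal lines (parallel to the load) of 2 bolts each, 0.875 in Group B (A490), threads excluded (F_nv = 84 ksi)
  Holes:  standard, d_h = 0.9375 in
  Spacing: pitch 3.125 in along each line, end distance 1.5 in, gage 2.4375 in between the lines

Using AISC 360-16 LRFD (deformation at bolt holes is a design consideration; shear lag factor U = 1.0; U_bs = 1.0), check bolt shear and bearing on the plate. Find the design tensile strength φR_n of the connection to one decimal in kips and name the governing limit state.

Bolt shear: A_b = π(0.875)²/4 = 0.60132 in². φR_n = 0.75 × 84 × 0.60132 × 4 × 1 = 151.5 kips.
Bearing (0.25 in plate, F_u = 58 ksi): end bolts L_c = 1.5 − 0.9375/2 = 1.03125, R_n = min(1.2×1.03125×0.25×58, 2.4×0.875×0.25×58) = 17.944 kips/bolt; interior L_c = 3.125 − 0.9375 = 2.1875, R_n = 30.45 kips/bolt. φR_n = 0.75 × (2×17.944 + 2×30.45) = 72.6 kips.
Governing: min(151.5, 72.6) = 72.6 kips → bearing.

72.6 kips (bearing governs)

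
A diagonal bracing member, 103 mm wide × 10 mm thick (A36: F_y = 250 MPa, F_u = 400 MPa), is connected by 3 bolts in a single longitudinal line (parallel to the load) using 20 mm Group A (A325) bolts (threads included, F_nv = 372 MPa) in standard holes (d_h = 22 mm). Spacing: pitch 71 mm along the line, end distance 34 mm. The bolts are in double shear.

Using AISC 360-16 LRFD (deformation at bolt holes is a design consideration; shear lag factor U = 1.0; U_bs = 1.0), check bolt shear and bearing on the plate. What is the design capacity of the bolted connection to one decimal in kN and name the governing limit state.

370.8 kN (bearing governs)

Bolt shear: A_b = π(20)²/4 = 314.16 mm². φR_n = 0.75 × 372 × 314.16 × 3 × 2 = 525.9 kN.
Bearing (10 mm plate, F_u = 400 MPa): end bolts L_c = 34 − 22/2 = 23, R_n = min(1.2×23×10×400, 2.4×20×10×400) = 110.4 kN/bolt; interior L_c = 71 − 22 = 49, R_n = 192 kN/bolt. φR_n = 0.75 × (1×110.4 + 2×192) = 370.8 kN.
Governing: min(525.9, 370.8) = 370.8 kN → bearing.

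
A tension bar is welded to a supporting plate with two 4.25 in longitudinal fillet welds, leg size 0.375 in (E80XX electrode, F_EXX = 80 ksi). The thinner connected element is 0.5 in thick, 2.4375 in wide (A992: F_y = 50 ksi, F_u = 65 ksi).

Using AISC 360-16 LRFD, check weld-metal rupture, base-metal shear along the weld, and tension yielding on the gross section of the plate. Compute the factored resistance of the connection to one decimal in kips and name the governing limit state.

54.8 kips (gross-section yield governs)

Weld metal: throat = 0.707×0.375 = 0.26513 in, L = 2×4.25 = 8.5 in. φR_n = 0.75 × 0.6 × 80 × 0.26513 × 8.5 = 81.1 kips.
Base metal shear (0.5 in plate): yield φR_n = 1.0×0.6×50×0.5×8.5 = 127.5 kips; rupture φR_n = 0.75×0.6×65×0.5×8.5 = 124.3 kips; take 124.3 kips (rupture).
Tension yield (gross): A_g = 2.4375×0.5 = 1.2188 in². φR_n = 0.90 × 50 × 1.2188 = 54.8 kips.
Governing: min(81.1, 124.3, 54.8) = 54.8 kips → gross-section yield.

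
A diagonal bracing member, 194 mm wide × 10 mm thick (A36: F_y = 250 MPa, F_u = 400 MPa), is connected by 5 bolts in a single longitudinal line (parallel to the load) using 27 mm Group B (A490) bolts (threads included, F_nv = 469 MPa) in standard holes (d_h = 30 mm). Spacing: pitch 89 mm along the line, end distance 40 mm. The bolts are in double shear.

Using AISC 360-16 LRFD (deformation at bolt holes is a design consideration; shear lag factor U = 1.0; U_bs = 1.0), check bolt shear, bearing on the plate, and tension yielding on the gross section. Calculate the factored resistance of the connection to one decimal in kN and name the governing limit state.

436.5 kN (gross-section yield governs)

Bolt shear: A_b = π(27)²/4 = 572.56 mm². φR_n = 0.75 × 469 × 572.56 × 5 × 2 = 2014.0 kN.
Bearing (10 mm plate, F_u = 400 MPa): end bolts L_c = 40 − 30/2 = 25, R_n = min(1.2×25×10×400, 2.4×27×10×400) = 120 kN/bolt; interior L_c = 89 − 30 = 59, R_n = 259.2 kN/bolt. φR_n = 0.75 × (1×120 + 4×259.2) = 867.6 kN.
Tension yield (gross): A_g = 194×10 = 1940 mm². φR_n = 0.90 × 250 × 1940 = 436.5 kN.
Governing: min(2014.0, 867.6, 436.5) = 436.5 kN → gross-section yield.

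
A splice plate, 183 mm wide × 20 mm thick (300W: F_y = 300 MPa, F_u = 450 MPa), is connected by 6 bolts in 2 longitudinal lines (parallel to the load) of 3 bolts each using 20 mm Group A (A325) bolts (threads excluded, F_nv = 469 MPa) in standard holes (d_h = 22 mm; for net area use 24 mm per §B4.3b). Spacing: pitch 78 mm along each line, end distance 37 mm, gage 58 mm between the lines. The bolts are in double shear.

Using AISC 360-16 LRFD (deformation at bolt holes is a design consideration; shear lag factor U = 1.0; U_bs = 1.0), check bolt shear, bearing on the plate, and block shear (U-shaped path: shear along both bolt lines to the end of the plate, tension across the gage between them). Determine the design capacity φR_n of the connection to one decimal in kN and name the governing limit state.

Bolt shear: A_b = π(20)²/4 = 314.16 mm². φR_n = 0.75 × 469 × 314.16 × 6 × 2 = 1326.1 kN.
Bearing (20 mm plate, F_u = 450 MPa): end bolts L_c = 37 − 22/2 = 26, R_n = min(1.2×26×20×450, 2.4×20×20×450) = 280.8 kN/bolt; interior L_c = 78 − 22 = 56, R_n = 432 kN/bolt. φR_n = 0.75 × (2×280.8 + 4×432) = 1717.2 kN.
Block shear: shear path 2×[37+2×78] = 2×193 mm, A_gv = 7720, A_nv = 2×(193 − 2.5×24)×20 = 5320 mm²; tension across gage: (58 − 1×24)×20 = 680 mm². R_n = min(0.6×450×5320, 0.6×300×7720) + 1.0×450×680 = min(1436.4, 1389.6) + 306 = 1695.6 kN. φR_n = 0.75 × 1695.6 = 1271.7 kN.
Governing: min(1326.1, 1717.2, 1271.7) = 1271.7 kN → block shear.

1271.7 kN (block shear governs)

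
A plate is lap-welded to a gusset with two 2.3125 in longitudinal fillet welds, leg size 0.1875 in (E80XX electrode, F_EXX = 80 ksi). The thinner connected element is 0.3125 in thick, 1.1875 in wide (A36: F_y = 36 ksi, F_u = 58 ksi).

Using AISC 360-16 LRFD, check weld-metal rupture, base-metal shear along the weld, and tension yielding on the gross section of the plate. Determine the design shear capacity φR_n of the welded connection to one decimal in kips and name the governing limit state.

12.0 kips (gross-section yield governs)

Weld metal: throat = 0.707×0.1875 = 0.13256 in, L = 2×2.3125 = 4.625 in. φR_n = 0.75 × 0.6 × 80 × 0.13256 × 4.625 = 22.1 kips.
Base metal shear (0.3125 in plate): yield φR_n = 1.0×0.6×36×0.3125×4.625 = 31.2 kips; rupture φR_n = 0.75×0.6×58×0.3125×4.625 = 37.7 kips; take 31.2 kips (yield).
Tension yield (gross): A_g = 1.1875×0.3125 = 0.37109 in². φR_n = 0.90 × 36 × 0.37109 = 12.0 kips.
Governing: min(22.1, 31.2, 12.0) = 12.0 kips → gross-section yield.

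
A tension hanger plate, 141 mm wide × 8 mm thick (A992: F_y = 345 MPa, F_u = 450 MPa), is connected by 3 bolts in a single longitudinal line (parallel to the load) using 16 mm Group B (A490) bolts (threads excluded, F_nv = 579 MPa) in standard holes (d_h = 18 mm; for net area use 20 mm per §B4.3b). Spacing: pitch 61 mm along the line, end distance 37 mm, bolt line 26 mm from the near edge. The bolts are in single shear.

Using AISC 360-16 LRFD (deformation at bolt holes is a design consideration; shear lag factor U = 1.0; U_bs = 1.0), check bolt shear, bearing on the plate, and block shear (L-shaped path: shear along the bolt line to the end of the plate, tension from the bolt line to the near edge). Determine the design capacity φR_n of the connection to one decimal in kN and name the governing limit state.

219.8 kN (block shear governs)

Bolt shear: A_b = π(16)²/4 = 201.06 mm². φR_n = 0.75 × 579 × 201.06 × 3 × 1 = 261.9 kN.
Bearing (8 mm plate, F_u = 450 MPa): end bolts L_c = 37 − 18/2 = 28, R_n = min(1.2×28×8×450, 2.4×16×8×450) = 120.96 kN/bolt; interior L_c = 61 − 18 = 43, R_n = 138.24 kN/bolt. φR_n = 0.75 × (1×120.96 + 2×138.24) = 298.1 kN.
Block shear: shear path 1×[37+2×61] = 1×159 mm, A_gv = 1272, A_nv = 1×(159 − 2.5×20)×8 = 872 mm²; tension to near edge: (26 − 0.5×20)×8 = 128 mm². R_n = min(0.6×450×872, 0.6×345×1272) + 1.0×450×128 = min(235.44, 263.3) + 57.6 = 293.04 kN. φR_n = 0.75 × 293.04 = 219.8 kN.
Governing: min(261.9, 298.1, 219.8) = 219.8 kN → block shear.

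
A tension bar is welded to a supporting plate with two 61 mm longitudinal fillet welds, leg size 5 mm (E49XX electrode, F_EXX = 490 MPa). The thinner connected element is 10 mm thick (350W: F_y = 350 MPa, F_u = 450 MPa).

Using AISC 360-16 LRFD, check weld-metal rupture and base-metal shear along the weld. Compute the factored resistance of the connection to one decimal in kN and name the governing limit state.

Weld metal: throat = 0.707×5 = 3.535 mm, L = 2×61 = 122 mm. φR_n = 0.75 × 0.6 × 490 × 3.535 × 122 = 95.1 kN.
Base metal shear (10 mm plate): yield φR_n = 1.0×0.6×350×10×122 = 256.2 kN; rupture φR_n = 0.75×0.6×450×10×122 = 247.1 kN; take 247.1 kN (rupture).
Governing: min(95.1, 247.1) = 95.1 kN → weld metal.

95.1 kN (weld metal governs)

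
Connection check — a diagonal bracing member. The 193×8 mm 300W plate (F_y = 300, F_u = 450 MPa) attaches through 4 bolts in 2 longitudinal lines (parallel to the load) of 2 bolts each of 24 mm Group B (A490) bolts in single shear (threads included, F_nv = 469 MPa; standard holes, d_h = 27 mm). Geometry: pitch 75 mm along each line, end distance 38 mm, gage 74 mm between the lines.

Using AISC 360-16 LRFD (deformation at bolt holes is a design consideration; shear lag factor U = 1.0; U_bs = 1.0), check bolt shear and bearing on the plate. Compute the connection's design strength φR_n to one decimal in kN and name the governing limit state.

469.8 kN (bearing governs)

Bolt shear: A_b = π(24)²/4 = 452.39 mm². φR_n = 0.75 × 469 × 452.39 × 4 × 1 = 636.5 kN.
Bearing (8 mm plate, F_u = 450 MPa): end bolts L_c = 38 − 27/2 = 24.5, R_n = min(1.2×24.5×8×450, 2.4×24×8×450) = 105.84 kN/bolt; interior L_c = 75 − 27 = 48, R_n = 207.36 kN/bolt. φR_n = 0.75 × (2×105.84 + 2×207.36) = 469.8 kN.
Governing: min(636.5, 469.8) = 469.8 kN → bearing.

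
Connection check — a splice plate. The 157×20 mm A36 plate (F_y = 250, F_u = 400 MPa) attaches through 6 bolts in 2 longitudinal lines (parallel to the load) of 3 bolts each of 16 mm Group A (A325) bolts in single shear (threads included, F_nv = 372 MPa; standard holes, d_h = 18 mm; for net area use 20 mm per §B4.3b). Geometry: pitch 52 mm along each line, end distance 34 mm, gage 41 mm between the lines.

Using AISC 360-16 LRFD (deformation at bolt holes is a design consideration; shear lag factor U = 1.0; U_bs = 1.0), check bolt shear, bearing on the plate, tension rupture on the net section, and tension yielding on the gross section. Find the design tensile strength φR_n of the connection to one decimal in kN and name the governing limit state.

Bolt shear: A_b = π(16)²/4 = 201.06 mm². φR_n = 0.75 × 372 × 201.06 × 6 × 1 = 336.6 kN.
Bearing (20 mm plate, F_u = 400 MPa): end bolts L_c = 34 − 18/2 = 25, R_n = min(1.2×25×20×400, 2.4×16×20×400) = 240 kN/bolt; interior L_c = 52 − 18 = 34, R_n = 307.2 kN/bolt. φR_n = 0.75 × (2×240 + 4×307.2) = 1281.6 kN.
Tension rupture (net): A_n = (157 − 2×20)×20 = 2340 mm² (U = 1.0, A_e = A_n). φR_n = 0.75 × 400 × 2340 = 702.0 kN.
Tension yield (gross): A_g = 157×20 = 3140 mm². φR_n = 0.90 × 250 × 3140 = 706.5 kN.
Governing: min(336.6, 1281.6, 702.0, 706.5) = 336.6 kN → bolt shear.

336.6 kN (bolt shear governs)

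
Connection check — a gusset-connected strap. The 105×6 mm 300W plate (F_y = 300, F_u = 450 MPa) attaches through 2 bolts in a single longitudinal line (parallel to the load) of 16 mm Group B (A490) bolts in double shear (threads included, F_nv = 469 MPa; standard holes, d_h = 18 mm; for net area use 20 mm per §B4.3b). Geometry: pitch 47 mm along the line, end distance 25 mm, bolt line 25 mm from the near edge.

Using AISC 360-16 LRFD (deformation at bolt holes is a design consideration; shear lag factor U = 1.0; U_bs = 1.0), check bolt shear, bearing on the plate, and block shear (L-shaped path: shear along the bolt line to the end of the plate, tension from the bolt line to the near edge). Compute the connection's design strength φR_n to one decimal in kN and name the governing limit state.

81.4 kN (block shear governs)

Bolt shear: A_b = π(16)²/4 = 201.06 mm². φR_n = 0.75 × 469 × 201.06 × 2 × 2 = 282.9 kN.
Bearing (6 mm plate, F_u = 450 MPa): end bolts L_c = 25 − 18/2 = 16, R_n = min(1.2×16×6×450, 2.4×16×6×450) = 51.84 kN/bolt; interior L_c = 47 − 18 = 29, R_n = 93.96 kN/bolt. φR_n = 0.75 × (1×51.84 + 1×93.96) = 109.4 kN.
Block shear: shear path 1×[25+1×47] = 1×72 mm, A_gv = 432, A_nv = 1×(72 − 1.5×20)×6 = 252 mm²; tension to near edge: (25 − 0.5×20)×6 = 90 mm². R_n = min(0.6×450×252, 0.6×300×432) + 1.0×450×90 = min(68.04, 77.76) + 40.5 = 108.54 kN. φR_n = 0.75 × 108.54 = 81.4 kN.
Governing: min(282.9, 109.4, 81.4) = 81.4 kN → block shear.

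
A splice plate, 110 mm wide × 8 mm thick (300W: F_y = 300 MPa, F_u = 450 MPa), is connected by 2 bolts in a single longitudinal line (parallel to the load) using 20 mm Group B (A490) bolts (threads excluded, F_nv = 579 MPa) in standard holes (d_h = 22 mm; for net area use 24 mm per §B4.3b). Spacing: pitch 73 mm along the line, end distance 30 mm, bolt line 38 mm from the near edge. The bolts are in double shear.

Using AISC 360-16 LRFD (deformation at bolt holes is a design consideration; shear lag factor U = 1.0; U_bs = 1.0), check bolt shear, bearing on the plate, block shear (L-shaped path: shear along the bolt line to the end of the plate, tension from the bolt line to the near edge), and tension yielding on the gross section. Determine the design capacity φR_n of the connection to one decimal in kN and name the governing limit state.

Bolt shear: A_b = π(20)²/4 = 314.16 mm². φR_n = 0.75 × 579 × 314.16 × 2 × 2 = 545.7 kN.
Bearing (8 mm plate, F_u = 450 MPa): end bolts L_c = 30 − 22/2 = 19, R_n = min(1.2×19×8×450, 2.4×20×8×450) = 82.08 kN/bolt; interior L_c = 73 − 22 = 51, R_n = 172.8 kN/bolt. φR_n = 0.75 × (1×82.08 + 1×172.8) = 191.2 kN.
Block shear: shear path 1×[30+1×73] = 1×103 mm, A_gv = 824, A_nv = 1×(103 − 1.5×24)×8 = 536 mm²; tension to near edge: (38 − 0.5×24)×8 = 208 mm². R_n = min(0.6×450×536, 0.6×300×824) + 1.0×450×208 = min(144.72, 148.32) + 93.6 = 238.32 kN. φR_n = 0.75 × 238.32 = 178.7 kN.
Tension yield (gross): A_g = 110×8 = 880 mm². φR_n = 0.90 × 300 × 880 = 237.6 kN.
Governing: min(545.7, 191.2, 178.7, 237.6) = 178.7 kN → block shear.

178.7 kN (block shear governs)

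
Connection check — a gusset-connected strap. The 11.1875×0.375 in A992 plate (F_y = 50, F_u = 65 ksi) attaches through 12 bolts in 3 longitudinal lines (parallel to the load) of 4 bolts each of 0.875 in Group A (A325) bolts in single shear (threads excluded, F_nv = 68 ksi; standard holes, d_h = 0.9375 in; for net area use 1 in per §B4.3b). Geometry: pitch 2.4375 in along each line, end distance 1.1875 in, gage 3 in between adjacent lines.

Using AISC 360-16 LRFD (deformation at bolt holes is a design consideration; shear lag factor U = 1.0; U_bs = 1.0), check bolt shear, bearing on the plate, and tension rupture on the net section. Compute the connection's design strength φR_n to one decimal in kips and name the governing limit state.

149.7 kips (net-section rupture governs)

Bolt shear: A_b = π(0.875)²/4 = 0.60132 in². φR_n = 0.75 × 68 × 0.60132 × 12 × 1 = 368.0 kips.
Bearing (0.375 in plate, F_u = 65 ksi): end bolts L_c = 1.1875 − 0.9375/2 = 0.71875, R_n = min(1.2×0.71875×0.375×65, 2.4×0.875×0.375×65) = 21.023 kips/bolt; interior L_c = 2.4375 − 0.9375 = 1.5, R_n = 43.875 kips/bolt. φR_n = 0.75 × (3×21.023 + 9×43.875) = 343.5 kips.
Tension rupture (net): A_n = (11.1875 − 3×1)×0.375 = 3.0703 in² (U = 1.0, A_e = A_n). φR_n = 0.75 × 65 × 3.0703 = 149.7 kips.
Governing: min(368.0, 343.5, 149.7) = 149.7 kips → net-section rupture.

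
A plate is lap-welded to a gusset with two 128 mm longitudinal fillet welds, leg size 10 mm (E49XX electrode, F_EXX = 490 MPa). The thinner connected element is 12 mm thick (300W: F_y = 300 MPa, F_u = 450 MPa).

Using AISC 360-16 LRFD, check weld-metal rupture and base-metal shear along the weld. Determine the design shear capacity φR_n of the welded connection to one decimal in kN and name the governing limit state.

Weld metal: throat = 0.707×10 = 7.07 mm, L = 2×128 = 256 mm. φR_n = 0.75 × 0.6 × 490 × 7.07 × 256 = 399.1 kN.
Base metal shear (12 mm plate): yield φR_n = 1.0×0.6×300×12×256 = 553.0 kN; rupture φR_n = 0.75×0.6×450×12×256 = 622.1 kN; take 553.0 kN (yield).
Governing: min(399.1, 553.0) = 399.1 kN → weld metal.

399.1 kN (weld metal governs)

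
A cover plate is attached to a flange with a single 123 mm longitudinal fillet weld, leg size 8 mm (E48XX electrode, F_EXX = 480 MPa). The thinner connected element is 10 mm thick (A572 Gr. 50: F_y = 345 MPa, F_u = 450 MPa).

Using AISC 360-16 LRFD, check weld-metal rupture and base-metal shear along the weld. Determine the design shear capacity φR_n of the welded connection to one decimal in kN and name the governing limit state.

150.3 kN (weld metal governs)

Weld metal: throat = 0.707×8 = 5.656 mm, L = 123 mm. φR_n = 0.75 × 0.6 × 480 × 5.656 × 123 = 150.3 kN.
Base metal shear (10 mm plate): yield φR_n = 1.0×0.6×345×10×123 = 254.6 kN; rupture φR_n = 0.75×0.6×450×10×123 = 249.1 kN; take 249.1 kN (rupture).
Governing: min(150.3, 249.1) = 150.3 kN → weld metal.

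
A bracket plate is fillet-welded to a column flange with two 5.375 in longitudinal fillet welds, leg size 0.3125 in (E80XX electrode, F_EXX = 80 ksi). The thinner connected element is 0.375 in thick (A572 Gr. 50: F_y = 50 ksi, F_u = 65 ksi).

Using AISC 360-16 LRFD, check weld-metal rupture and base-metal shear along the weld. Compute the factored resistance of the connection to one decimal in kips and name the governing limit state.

85.5 kips (weld metal governs)

Weld metal: throat = 0.707×0.3125 = 0.22094 in, L = 2×5.375 = 10.75 in. φR_n = 0.75 × 0.6 × 80 × 0.22094 × 10.75 = 85.5 kips.
Base metal shear (0.375 in plate): yield φR_n = 1.0×0.6×50×0.375×10.75 = 120.9 kips; rupture φR_n = 0.75×0.6×65×0.375×10.75 = 117.9 kips; take 117.9 kips (rupture).
Governing: min(85.5, 117.9) = 85.5 kips → weld metal.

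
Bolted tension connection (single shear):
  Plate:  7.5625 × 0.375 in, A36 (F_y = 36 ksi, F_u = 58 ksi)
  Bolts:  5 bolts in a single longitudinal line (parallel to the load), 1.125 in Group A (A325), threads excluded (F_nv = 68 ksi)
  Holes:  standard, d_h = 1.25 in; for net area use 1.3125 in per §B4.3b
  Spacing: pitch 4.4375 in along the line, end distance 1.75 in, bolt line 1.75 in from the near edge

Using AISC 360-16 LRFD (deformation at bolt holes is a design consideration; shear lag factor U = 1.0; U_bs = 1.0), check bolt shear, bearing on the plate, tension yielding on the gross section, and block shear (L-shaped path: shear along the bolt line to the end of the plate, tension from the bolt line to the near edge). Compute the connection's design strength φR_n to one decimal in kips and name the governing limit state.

91.9 kips (gross-section yield governs)

Bolt shear: A_b = π(1.125)²/4 = 0.99402 in². φR_n = 0.75 × 68 × 0.99402 × 5 × 1 = 253.5 kips.
Bearing (0.375 in plate, F_u = 58 ksi): end bolts L_c = 1.75 − 1.25/2 = 1.125, R_n = min(1.2×1.125×0.375×58, 2.4×1.125×0.375×58) = 29.363 kips/bolt; interior L_c = 4.4375 − 1.25 = 3.1875, R_n = 58.725 kips/bolt. φR_n = 0.75 × (1×29.363 + 4×58.725) = 198.2 kips.
Tension yield (gross): A_g = 7.5625×0.375 = 2.8359 in². φR_n = 0.90 × 36 × 2.8359 = 91.9 kips.
Block shear: shear path 1×[1.75+4×4.4375] = 1×19.5 in, A_gv = 7.3125, A_nv = 1×(19.5 − 4.5×1.3125)×0.375 = 5.0977 in²; tension to near edge: (1.75 − 0.5×1.3125)×0.375 = 0.41016 in². R_n = min(0.6×58×5.0977, 0.6×36×7.3125) + 1.0×58×0.41016 = min(177.4, 157.95) + 23.789 = 181.74 kips. φR_n = 0.75 × 181.74 = 136.3 kips.
Governing: min(253.5, 198.2, 91.9, 136.3) = 91.9 kips → gross-section yield.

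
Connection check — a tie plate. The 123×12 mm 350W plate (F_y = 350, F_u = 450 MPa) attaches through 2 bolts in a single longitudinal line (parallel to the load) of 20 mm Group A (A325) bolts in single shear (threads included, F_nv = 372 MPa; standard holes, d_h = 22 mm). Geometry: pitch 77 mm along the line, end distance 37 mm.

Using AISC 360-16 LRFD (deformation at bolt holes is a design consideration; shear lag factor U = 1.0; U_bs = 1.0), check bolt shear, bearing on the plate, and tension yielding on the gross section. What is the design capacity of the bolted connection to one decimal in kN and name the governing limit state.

Bolt shear: A_b = π(20)²/4 = 314.16 mm². φR_n = 0.75 × 372 × 314.16 × 2 × 1 = 175.3 kN.
Bearing (12 mm plate, F_u = 450 MPa): end bolts L_c = 37 − 22/2 = 26, R_n = min(1.2×26×12×450, 2.4×20×12×450) = 168.48 kN/bolt; interior L_c = 77 − 22 = 55, R_n = 259.2 kN/bolt. φR_n = 0.75 × (1×168.48 + 1×259.2) = 320.8 kN.
Tension yield (gross): A_g = 123×12 = 1476 mm². φR_n = 0.90 × 350 × 1476 = 464.9 kN.
Governing: min(175.3, 320.8, 464.9) = 175.3 kN → bolt shear.

175.3 kN (bolt shear governs)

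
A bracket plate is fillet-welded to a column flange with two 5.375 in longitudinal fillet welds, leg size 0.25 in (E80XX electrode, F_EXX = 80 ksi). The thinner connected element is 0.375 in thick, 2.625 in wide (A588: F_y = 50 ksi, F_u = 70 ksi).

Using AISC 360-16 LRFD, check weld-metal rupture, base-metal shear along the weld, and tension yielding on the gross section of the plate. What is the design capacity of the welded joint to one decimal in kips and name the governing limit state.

Weld metal: throat = 0.707×0.25 = 0.17675 in, L = 2×5.375 = 10.75 in. φR_n = 0.75 × 0.6 × 80 × 0.17675 × 10.75 = 68.4 kips.
Base metal shear (0.375 in plate): yield φR_n = 1.0×0.6×50×0.375×10.75 = 120.9 kips; rupture φR_n = 0.75×0.6×70×0.375×10.75 = 127.0 kips; take 120.9 kips (yield).
Tension yield (gross): A_g = 2.625×0.375 = 0.98438 in². φR_n = 0.90 × 50 × 0.98438 = 44.3 kips.
Governing: min(68.4, 120.9, 44.3) = 44.3 kips → gross-section yield.

44.3 kips (gross-section yield governs)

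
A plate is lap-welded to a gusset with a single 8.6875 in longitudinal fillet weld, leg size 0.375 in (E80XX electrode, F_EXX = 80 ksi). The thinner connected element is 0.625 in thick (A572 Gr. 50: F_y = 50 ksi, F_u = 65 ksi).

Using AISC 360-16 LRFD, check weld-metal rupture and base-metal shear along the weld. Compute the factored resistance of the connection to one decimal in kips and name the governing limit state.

Weld metal: throat = 0.707×0.375 = 0.26513 in, L = 8.6875 in. φR_n = 0.75 × 0.6 × 80 × 0.26513 × 8.6875 = 82.9 kips.
Base metal shear (0.625 in plate): yield φR_n = 1.0×0.6×50×0.625×8.6875 = 162.9 kips; rupture φR_n = 0.75×0.6×65×0.625×8.6875 = 158.8 kips; take 158.8 kips (rupture).
Governing: min(82.9, 158.8) = 82.9 kips → weld metal.

82.9 kips (weld metal governs)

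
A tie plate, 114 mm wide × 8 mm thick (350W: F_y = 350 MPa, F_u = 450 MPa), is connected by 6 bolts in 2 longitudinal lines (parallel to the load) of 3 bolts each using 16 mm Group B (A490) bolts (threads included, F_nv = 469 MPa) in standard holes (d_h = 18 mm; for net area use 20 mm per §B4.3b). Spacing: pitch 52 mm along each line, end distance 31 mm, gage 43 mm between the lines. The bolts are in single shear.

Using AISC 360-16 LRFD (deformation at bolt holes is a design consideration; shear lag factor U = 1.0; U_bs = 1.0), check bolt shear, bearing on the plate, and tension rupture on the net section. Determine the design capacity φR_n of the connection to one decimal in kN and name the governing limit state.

199.8 kN (net-section rupture governs)

Bolt shear: A_b = π(16)²/4 = 201.06 mm². φR_n = 0.75 × 469 × 201.06 × 6 × 1 = 424.3 kN.
Bearing (8 mm plate, F_u = 450 MPa): end bolts L_c = 31 − 18/2 = 22, R_n = min(1.2×22×8×450, 2.4×16×8×450) = 95.04 kN/bolt; interior L_c = 52 − 18 = 34, R_n = 138.24 kN/bolt. φR_n = 0.75 × (2×95.04 + 4×138.24) = 557.3 kN.
Tension rupture (net): A_n = (114 − 2×20)×8 = 592 mm² (U = 1.0, A_e = A_n). φR_n = 0.75 × 450 × 592 = 199.8 kN.
Governing: min(424.3, 557.3, 199.8) = 199.8 kN → net-section rupture.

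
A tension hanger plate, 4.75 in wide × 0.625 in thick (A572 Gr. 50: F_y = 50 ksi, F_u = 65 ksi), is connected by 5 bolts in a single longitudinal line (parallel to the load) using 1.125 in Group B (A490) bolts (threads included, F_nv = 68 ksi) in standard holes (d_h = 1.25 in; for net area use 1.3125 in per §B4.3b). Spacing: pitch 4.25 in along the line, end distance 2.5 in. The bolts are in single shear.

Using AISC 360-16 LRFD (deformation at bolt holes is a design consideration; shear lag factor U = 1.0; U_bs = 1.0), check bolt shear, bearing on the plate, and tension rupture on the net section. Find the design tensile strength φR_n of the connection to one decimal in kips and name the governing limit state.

104.7 kips (net-section rupture governs)

Bolt shear: A_b = π(1.125)²/4 = 0.99402 in². φR_n = 0.75 × 68 × 0.99402 × 5 × 1 = 253.5 kips.
Bearing (0.625 in plate, F_u = 65 ksi): end bolts L_c = 2.5 − 1.25/2 = 1.875, R_n = min(1.2×1.875×0.625×65, 2.4×1.125×0.625×65) = 91.406 kips/bolt; interior L_c = 4.25 − 1.25 = 3, R_n = 109.69 kips/bolt. φR_n = 0.75 × (1×91.406 + 4×109.69) = 397.6 kips.
Tension rupture (net): A_n = (4.75 − 1×1.3125)×0.625 = 2.1484 in² (U = 1.0, A_e = A_n). φR_n = 0.75 × 65 × 2.1484 = 104.7 kips.
Governing: min(253.5, 397.6, 104.7) = 104.7 kips → net-section rupture.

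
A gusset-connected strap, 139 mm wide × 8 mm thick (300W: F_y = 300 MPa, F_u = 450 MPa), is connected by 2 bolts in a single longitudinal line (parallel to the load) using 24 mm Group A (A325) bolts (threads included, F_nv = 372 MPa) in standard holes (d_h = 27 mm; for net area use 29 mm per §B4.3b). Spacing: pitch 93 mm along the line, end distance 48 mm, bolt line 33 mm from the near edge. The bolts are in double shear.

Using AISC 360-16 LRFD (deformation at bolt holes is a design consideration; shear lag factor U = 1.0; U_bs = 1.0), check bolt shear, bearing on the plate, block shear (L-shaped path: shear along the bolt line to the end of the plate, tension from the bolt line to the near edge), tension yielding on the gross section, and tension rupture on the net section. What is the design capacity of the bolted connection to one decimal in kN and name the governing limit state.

202.2 kN (block shear governs)

Bolt shear: A_b = π(24)²/4 = 452.39 mm². φR_n = 0.75 × 372 × 452.39 × 2 × 2 = 504.9 kN.
Bearing (8 mm plate, F_u = 450 MPa): end bolts L_c = 48 − 27/2 = 34.5, R_n = min(1.2×34.5×8×450, 2.4×24×8×450) = 149.04 kN/bolt; interior L_c = 93 − 27 = 66, R_n = 207.36 kN/bolt. φR_n = 0.75 × (1×149.04 + 1×207.36) = 267.3 kN.
Block shear: shear path 1×[48+1×93] = 1×141 mm, A_gv = 1128, A_nv = 1×(141 − 1.5×29)×8 = 780 mm²; tension to near edge: (33 − 0.5×29)×8 = 148 mm². R_n = min(0.6×450×780, 0.6×300×1128) + 1.0×450×148 = min(210.6, 203.04) + 66.6 = 269.64 kN. φR_n = 0.75 × 269.64 = 202.2 kN.
Tension yield (gross): A_g = 139×8 = 1112 mm². φR_n = 0.90 × 300 × 1112 = 300.2 kN.
Tension rupture (net): A_n = (139 − 1×29)×8 = 880 mm² (U = 1.0, A_e = A_n). φR_n = 0.75 × 450 × 880 = 297.0 kN.
Governing: min(504.9, 267.3, 202.2, 300.2, 297.0) = 202.2 kN → block shear.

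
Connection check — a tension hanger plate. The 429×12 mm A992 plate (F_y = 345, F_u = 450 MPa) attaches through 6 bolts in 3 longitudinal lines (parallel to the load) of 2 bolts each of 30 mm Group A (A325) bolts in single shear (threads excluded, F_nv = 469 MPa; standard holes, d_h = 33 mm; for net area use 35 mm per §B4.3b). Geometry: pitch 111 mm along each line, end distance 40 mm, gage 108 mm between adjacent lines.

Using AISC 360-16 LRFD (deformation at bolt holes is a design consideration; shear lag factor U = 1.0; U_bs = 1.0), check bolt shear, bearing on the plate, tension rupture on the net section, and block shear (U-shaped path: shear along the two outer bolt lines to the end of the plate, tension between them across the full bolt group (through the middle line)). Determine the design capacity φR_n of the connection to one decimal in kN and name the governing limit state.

Bolt shear: A_b = π(30)²/4 = 706.86 mm². φR_n = 0.75 × 469 × 706.86 × 6 × 1 = 1491.8 kN.
Bearing (12 mm plate, F_u = 450 MPa): end bolts L_c = 40 − 33/2 = 23.5, R_n = min(1.2×23.5×12×450, 2.4×30×12×450) = 152.28 kN/bolt; interior L_c = 111 − 33 = 78, R_n = 388.8 kN/bolt. φR_n = 0.75 × (3×152.28 + 3×388.8) = 1217.4 kN.
Tension rupture (net): A_n = (429 − 3×35)×12 = 3888 mm² (U = 1.0, A_e = A_n). φR_n = 0.75 × 450 × 3888 = 1312.2 kN.
Block shear: shear path 2×[40+1×111] = 2×151 mm, A_gv = 3624, A_nv = 2×(151 − 1.5×35)×12 = 2364 mm²; tension across gage: (216 − 2×35)×12 = 1752 mm². R_n = min(0.6×450×2364, 0.6×345×3624) + 1.0×450×1752 = min(638.28, 750.17) + 788.4 = 1426.7 kN. φR_n = 0.75 × 1426.7 = 1070.0 kN.
Governing: min(1491.8, 1217.4, 1312.2, 1070.0) = 1070.0 kN → block shear.

1070.0 kN (block shear governs)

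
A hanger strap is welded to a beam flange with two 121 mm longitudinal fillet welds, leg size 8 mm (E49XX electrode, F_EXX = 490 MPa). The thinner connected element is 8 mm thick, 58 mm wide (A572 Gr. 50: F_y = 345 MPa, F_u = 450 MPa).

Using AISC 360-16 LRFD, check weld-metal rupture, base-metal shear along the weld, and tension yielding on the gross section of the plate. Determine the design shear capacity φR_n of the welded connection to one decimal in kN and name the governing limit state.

Weld metal: throat = 0.707×8 = 5.656 mm, L = 2×121 = 242 mm. φR_n = 0.75 × 0.6 × 490 × 5.656 × 242 = 301.8 kN.
Base metal shear (8 mm plate): yield φR_n = 1.0×0.6×345×8×242 = 400.8 kN; rupture φR_n = 0.75×0.6×450×8×242 = 392.0 kN; take 392.0 kN (rupture).
Tension yield (gross): A_g = 58×8 = 464 mm². φR_n = 0.90 × 345 × 464 = 144.1 kN.
Governing: min(301.8, 392.0, 144.1) = 144.1 kN → gross-section yield.

144.1 kN (gross-section yield governs)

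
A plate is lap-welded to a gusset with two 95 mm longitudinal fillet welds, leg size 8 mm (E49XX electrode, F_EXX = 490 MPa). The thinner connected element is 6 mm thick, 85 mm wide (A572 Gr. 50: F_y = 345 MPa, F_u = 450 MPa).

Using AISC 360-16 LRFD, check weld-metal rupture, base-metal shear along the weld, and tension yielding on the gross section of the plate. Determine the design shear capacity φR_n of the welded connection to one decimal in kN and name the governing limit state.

158.4 kN (gross-section yield governs)

Weld metal: throat = 0.707×8 = 5.656 mm, L = 2×95 = 190 mm. φR_n = 0.75 × 0.6 × 490 × 5.656 × 190 = 237.0 kN.
Base metal shear (6 mm plate): yield φR_n = 1.0×0.6×345×6×190 = 236.0 kN; rupture φR_n = 0.75×0.6×450×6×190 = 230.9 kN; take 230.9 kN (rupture).
Tension yield (gross): A_g = 85×6 = 510 mm². φR_n = 0.90 × 345 × 510 = 158.4 kN.
Governing: min(237.0, 230.9, 158.4) = 158.4 kN → gross-section yield.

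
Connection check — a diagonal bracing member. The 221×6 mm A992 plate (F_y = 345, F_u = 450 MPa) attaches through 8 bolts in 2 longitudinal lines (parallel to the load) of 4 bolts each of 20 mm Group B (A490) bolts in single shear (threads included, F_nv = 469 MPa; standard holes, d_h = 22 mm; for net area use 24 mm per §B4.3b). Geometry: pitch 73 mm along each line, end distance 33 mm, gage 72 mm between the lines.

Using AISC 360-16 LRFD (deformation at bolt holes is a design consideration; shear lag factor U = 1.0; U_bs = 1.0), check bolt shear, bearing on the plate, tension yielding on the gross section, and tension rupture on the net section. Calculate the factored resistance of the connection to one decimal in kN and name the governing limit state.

350.3 kN (net-section rupture governs)

Bolt shear: A_b = π(20)²/4 = 314.16 mm². φR_n = 0.75 × 469 × 314.16 × 8 × 1 = 884.0 kN.
Bearing (6 mm plate, F_u = 450 MPa): end bolts L_c = 33 − 22/2 = 22, R_n = min(1.2×22×6×450, 2.4×20×6×450) = 71.28 kN/bolt; interior L_c = 73 − 22 = 51, R_n = 129.6 kN/bolt. φR_n = 0.75 × (2×71.28 + 6×129.6) = 690.1 kN.
Tension yield (gross): A_g = 221×6 = 1326 mm². φR_n = 0.90 × 345 × 1326 = 411.7 kN.
Tension rupture (net): A_n = (221 − 2×24)×6 = 1038 mm² (U = 1.0, A_e = A_n). φR_n = 0.75 × 450 × 1038 = 350.3 kN.
Governing: min(884.0, 690.1, 411.7, 350.3) = 350.3 kN → net-section rupture.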